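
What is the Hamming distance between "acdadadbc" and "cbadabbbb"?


Comparing "acdadadbc" and "cbadabbbb" position by position:
  Position 0: 'a' vs 'c' => differ
  Position 1: 'c' vs 'b' => differ
  Position 2: 'd' vs 'a' => differ
  Position 3: 'a' vs 'd' => differ
  Position 4: 'd' vs 'a' => differ
  Position 5: 'a' vs 'b' => differ
  Position 6: 'd' vs 'b' => differ
  Position 7: 'b' vs 'b' => same
  Position 8: 'c' vs 'b' => differ
Total differences (Hamming distance): 8

8


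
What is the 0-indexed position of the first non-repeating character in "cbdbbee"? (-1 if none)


Input: cbdbbee
Character frequencies:
  'b': 3
  'c': 1
  'd': 1
  'e': 2
Scanning left to right for freq == 1:
  Position 0 ('c'): unique! => answer = 0

0


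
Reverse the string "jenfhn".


Input: jenfhn
Reading characters right to left:
  Position 5: 'n'
  Position 4: 'h'
  Position 3: 'f'
  Position 2: 'n'
  Position 1: 'e'
  Position 0: 'j'
Reversed: nhfnej

nhfnej


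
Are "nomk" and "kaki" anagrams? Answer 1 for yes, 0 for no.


Strings: "nomk", "kaki"
Sorted first:  kmno
Sorted second: aikk
Differ at position 0: 'k' vs 'a' => not anagrams

0


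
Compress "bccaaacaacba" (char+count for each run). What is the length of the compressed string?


Input: bccaaacaacba
Runs:
  'b' x 1 => "b1"
  'c' x 2 => "c2"
  'a' x 3 => "a3"
  'c' x 1 => "c1"
  'a' x 2 => "a2"
  'c' x 1 => "c1"
  'b' x 1 => "b1"
  'a' x 1 => "a1"
Compressed: "b1c2a3c1a2c1b1a1"
Compressed length: 16

16


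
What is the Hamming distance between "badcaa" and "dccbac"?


Comparing "badcaa" and "dccbac" position by position:
  Position 0: 'b' vs 'd' => differ
  Position 1: 'a' vs 'c' => differ
  Position 2: 'd' vs 'c' => differ
  Position 3: 'c' vs 'b' => differ
  Position 4: 'a' vs 'a' => same
  Position 5: 'a' vs 'c' => differ
Total differences (Hamming distance): 5

5


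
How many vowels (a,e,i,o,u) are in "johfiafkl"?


Input: johfiafkl
Checking each character:
  'j' at position 0: consonant
  'o' at position 1: vowel (running total: 1)
  'h' at position 2: consonant
  'f' at position 3: consonant
  'i' at position 4: vowel (running total: 2)
  'a' at position 5: vowel (running total: 3)
  'f' at position 6: consonant
  'k' at position 7: consonant
  'l' at position 8: consonant
Total vowels: 3

3


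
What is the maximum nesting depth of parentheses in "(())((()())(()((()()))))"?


Input: "(())((()())(()((()()))))"
Tracking depth:
  Position 0 '(': depth becomes 1
  Position 1 '(': depth becomes 2
  Position 2 ')': depth becomes 1
  Position 3 ')': depth becomes 0
  Position 4 '(': depth becomes 1
  Position 5 '(': depth becomes 2
  Position 6 '(': depth becomes 3
  Position 7 ')': depth becomes 2
  Position 8 '(': depth becomes 3
  Position 9 ')': depth becomes 2
  Position 10 ')': depth becomes 1
  Position 11 '(': depth becomes 2
  Position 12 '(': depth becomes 3
  Position 13 ')': depth becomes 2
  Position 14 '(': depth becomes 3
  Position 15 '(': depth becomes 4
  Position 16 '(': depth becomes 5
  Position 17 ')': depth becomes 4
  Position 18 '(': depth becomes 5
  Position 19 ')': depth becomes 4
  Position 20 ')': depth becomes 3
  Position 21 ')': depth becomes 2
  Position 22 ')': depth becomes 1
  Position 23 ')': depth becomes 0
Maximum depth reached: 5

5


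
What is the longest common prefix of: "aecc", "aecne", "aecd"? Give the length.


Words: aecc, aecne, aecd
  Position 0: all 'a' => match
  Position 1: all 'e' => match
  Position 2: all 'c' => match
  Position 3: ('c', 'n', 'd') => mismatch, stop
LCP = "aec" (length 3)

3


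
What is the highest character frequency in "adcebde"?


Input: adcebde
Character counts:
  'a': 1
  'b': 1
  'c': 1
  'd': 2
  'e': 2
Maximum frequency: 2

2


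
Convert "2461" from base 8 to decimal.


Input: "2461" in base 8
Positional expansion:
  Digit '2' (value 2) x 8^3 = 1024
  Digit '4' (value 4) x 8^2 = 256
  Digit '6' (value 6) x 8^1 = 48
  Digit '1' (value 1) x 8^0 = 1
Sum = 1329

1329


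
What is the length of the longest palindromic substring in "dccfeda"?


Input: "dccfeda"
Checking substrings for palindromes:
  [1:3] "cc" (len 2) => palindrome
Longest palindromic substring: "cc" with length 2

2


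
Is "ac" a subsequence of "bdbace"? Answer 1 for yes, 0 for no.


Check if "ac" is a subsequence of "bdbace"
Greedy scan:
  Position 0 ('b'): no match needed
  Position 1 ('d'): no match needed
  Position 2 ('b'): no match needed
  Position 3 ('a'): matches sub[0] = 'a'
  Position 4 ('c'): matches sub[1] = 'c'
  Position 5 ('e'): no match needed
All 2 characters matched => is a subsequence

1


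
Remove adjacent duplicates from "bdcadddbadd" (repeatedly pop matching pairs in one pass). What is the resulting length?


Input: bdcadddbadd
Stack-based adjacent duplicate removal:
  Read 'b': push. Stack: b
  Read 'd': push. Stack: bd
  Read 'c': push. Stack: bdc
  Read 'a': push. Stack: bdca
  Read 'd': push. Stack: bdcad
  Read 'd': matches stack top 'd' => pop. Stack: bdca
  Read 'd': push. Stack: bdcad
  Read 'b': push. Stack: bdcadb
  Read 'a': push. Stack: bdcadba
  Read 'd': push. Stack: bdcadbad
  Read 'd': matches stack top 'd' => pop. Stack: bdcadba
Final stack: "bdcadba" (length 7)

7


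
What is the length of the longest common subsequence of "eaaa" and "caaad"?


LCS of "eaaa" and "caaad"
DP table:
           c    a    a    a    d
      0    0    0    0    0    0
  e   0    0    0    0    0    0
  a   0    0    1    1    1    1
  a   0    0    1    2    2    2
  a   0    0    1    2    3    3
LCS length = dp[4][5] = 3

3


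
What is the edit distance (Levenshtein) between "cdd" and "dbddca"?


Computing edit distance: "cdd" -> "dbddca"
DP table:
           d    b    d    d    c    a
      0    1    2    3    4    5    6
  c   1    1    2    3    4    4    5
  d   2    1    2    2    3    4    5
  d   3    2    2    2    2    3    4
Edit distance = dp[3][6] = 4

4


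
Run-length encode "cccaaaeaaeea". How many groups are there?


Input: cccaaaeaaeea
Scanning for consecutive runs:
  Group 1: 'c' x 3 (positions 0-2)
  Group 2: 'a' x 3 (positions 3-5)
  Group 3: 'e' x 1 (positions 6-6)
  Group 4: 'a' x 2 (positions 7-8)
  Group 5: 'e' x 2 (positions 9-10)
  Group 6: 'a' x 1 (positions 11-11)
Total groups: 6

6


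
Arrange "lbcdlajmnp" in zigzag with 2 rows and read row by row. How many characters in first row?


Zigzag "lbcdlajmnp" into 2 rows:
Placing characters:
  'l' => row 0
  'b' => row 1
  'c' => row 0
  'd' => row 1
  'l' => row 0
  'a' => row 1
  'j' => row 0
  'm' => row 1
  'n' => row 0
  'p' => row 1
Rows:
  Row 0: "lcljn"
  Row 1: "bdamp"
First row length: 5

5


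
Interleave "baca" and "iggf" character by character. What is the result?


Interleaving "baca" and "iggf":
  Position 0: 'b' from first, 'i' from second => "bi"
  Position 1: 'a' from first, 'g' from second => "ag"
  Position 2: 'c' from first, 'g' from second => "cg"
  Position 3: 'a' from first, 'f' from second => "af"
Result: biagcgaf

biagcgaf


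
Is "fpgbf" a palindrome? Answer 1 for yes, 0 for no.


Input: fpgbf
Reversed: fbgpf
  Compare pos 0 ('f') with pos 4 ('f'): match
  Compare pos 1 ('p') with pos 3 ('b'): MISMATCH
Result: not a palindrome

0


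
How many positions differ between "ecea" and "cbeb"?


Comparing "ecea" and "cbeb" position by position:
  Position 0: 'e' vs 'c' => DIFFER
  Position 1: 'c' vs 'b' => DIFFER
  Position 2: 'e' vs 'e' => same
  Position 3: 'a' vs 'b' => DIFFER
Positions that differ: 3

3


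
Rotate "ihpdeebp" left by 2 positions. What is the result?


Input: "ihpdeebp", rotate left by 2
First 2 characters: "ih"
Remaining characters: "pdeebp"
Concatenate remaining + first: "pdeebp" + "ih" = "pdeebpih"

pdeebpih


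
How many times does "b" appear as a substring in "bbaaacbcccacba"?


Searching for "b" in "bbaaacbcccacba"
Scanning each position:
  Position 0: "b" => MATCH
  Position 1: "b" => MATCH
  Position 2: "a" => no
  Position 3: "a" => no
  Position 4: "a" => no
  Position 5: "c" => no
  Position 6: "b" => MATCH
  Position 7: "c" => no
  Position 8: "c" => no
  Position 9: "c" => no
  Position 10: "a" => no
  Position 11: "c" => no
  Position 12: "b" => MATCH
  Position 13: "a" => no
Total occurrences: 4

4


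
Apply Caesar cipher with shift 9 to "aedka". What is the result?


Caesar cipher: shift "aedka" by 9
  'a' (pos 0) + 9 = pos 9 = 'j'
  'e' (pos 4) + 9 = pos 13 = 'n'
  'd' (pos 3) + 9 = pos 12 = 'm'
  'k' (pos 10) + 9 = pos 19 = 't'
  'a' (pos 0) + 9 = pos 9 = 'j'
Result: jnmtj

jnmtj


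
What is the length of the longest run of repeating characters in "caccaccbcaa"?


Input: "caccaccbcaa"
Scanning for longest run:
  Position 1 ('a'): new char, reset run to 1
  Position 2 ('c'): new char, reset run to 1
  Position 3 ('c'): continues run of 'c', length=2
  Position 4 ('a'): new char, reset run to 1
  Position 5 ('c'): new char, reset run to 1
  Position 6 ('c'): continues run of 'c', length=2
  Position 7 ('b'): new char, reset run to 1
  Position 8 ('c'): new char, reset run to 1
  Position 9 ('a'): new char, reset run to 1
  Position 10 ('a'): continues run of 'a', length=2
Longest run: 'c' with length 2

2


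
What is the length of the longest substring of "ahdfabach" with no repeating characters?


Input: "ahdfabach"
Sliding window (track last position of each char):
  Position 0 ('a'): window [0,0] length 1 -- new best
  Position 1 ('h'): window [0,1] length 2 -- new best
  Position 2 ('d'): window [0,2] length 3 -- new best
  Position 3 ('f'): window [0,3] length 4 -- new best
  Position 4 ('a'): repeat (last at 0), move window start to 1
  Position 4 ('a'): window [1,4] length 4
  Position 5 ('b'): window [1,5] length 5 -- new best
  Position 6 ('a'): repeat (last at 4), move window start to 5
  Position 6 ('a'): window [5,6] length 2
  Position 7 ('c'): window [5,7] length 3
  Position 8 ('h'): window [5,8] length 4
Longest substring with no repeats: "hdfab" with length 5

5


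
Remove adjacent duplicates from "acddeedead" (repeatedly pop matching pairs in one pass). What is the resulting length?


Input: acddeedead
Stack-based adjacent duplicate removal:
  Read 'a': push. Stack: a
  Read 'c': push. Stack: ac
  Read 'd': push. Stack: acd
  Read 'd': matches stack top 'd' => pop. Stack: ac
  Read 'e': push. Stack: ace
  Read 'e': matches stack top 'e' => pop. Stack: ac
  Read 'd': push. Stack: acd
  Read 'e': push. Stack: acde
  Read 'a': push. Stack: acdea
  Read 'd': push. Stack: acdead
Final stack: "acdead" (length 6)

6


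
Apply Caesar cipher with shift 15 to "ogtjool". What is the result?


Caesar cipher: shift "ogtjool" by 15
  'o' (pos 14) + 15 = pos 3 = 'd'
  'g' (pos 6) + 15 = pos 21 = 'v'
  't' (pos 19) + 15 = pos 8 = 'i'
  'j' (pos 9) + 15 = pos 24 = 'y'
  'o' (pos 14) + 15 = pos 3 = 'd'
  'o' (pos 14) + 15 = pos 3 = 'd'
  'l' (pos 11) + 15 = pos 0 = 'a'
Result: dviydda

dviydda


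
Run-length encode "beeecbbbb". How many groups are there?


Input: beeecbbbb
Scanning for consecutive runs:
  Group 1: 'b' x 1 (positions 0-0)
  Group 2: 'e' x 3 (positions 1-3)
  Group 3: 'c' x 1 (positions 4-4)
  Group 4: 'b' x 4 (positions 5-8)
Total groups: 4

4


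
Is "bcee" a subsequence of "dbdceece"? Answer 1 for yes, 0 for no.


Check if "bcee" is a subsequence of "dbdceece"
Greedy scan:
  Position 0 ('d'): no match needed
  Position 1 ('b'): matches sub[0] = 'b'
  Position 2 ('d'): no match needed
  Position 3 ('c'): matches sub[1] = 'c'
  Position 4 ('e'): matches sub[2] = 'e'
  Position 5 ('e'): matches sub[3] = 'e'
  Position 6 ('c'): no match needed
  Position 7 ('e'): no match needed
All 4 characters matched => is a subsequence

1


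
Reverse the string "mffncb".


Input: mffncb
Reading characters right to left:
  Position 5: 'b'
  Position 4: 'c'
  Position 3: 'n'
  Position 2: 'f'
  Position 1: 'f'
  Position 0: 'm'
Reversed: bcnffm

bcnffm


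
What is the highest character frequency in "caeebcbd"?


Input: caeebcbd
Character counts:
  'a': 1
  'b': 2
  'c': 2
  'd': 1
  'e': 2
Maximum frequency: 2

2


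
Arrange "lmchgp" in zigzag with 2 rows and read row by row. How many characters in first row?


Zigzag "lmchgp" into 2 rows:
Placing characters:
  'l' => row 0
  'm' => row 1
  'c' => row 0
  'h' => row 1
  'g' => row 0
  'p' => row 1
Rows:
  Row 0: "lcg"
  Row 1: "mhp"
First row length: 3

3


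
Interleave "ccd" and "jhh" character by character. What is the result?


Interleaving "ccd" and "jhh":
  Position 0: 'c' from first, 'j' from second => "cj"
  Position 1: 'c' from first, 'h' from second => "ch"
  Position 2: 'd' from first, 'h' from second => "dh"
Result: cjchdh

cjchdh


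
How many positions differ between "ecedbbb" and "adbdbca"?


Comparing "ecedbbb" and "adbdbca" position by position:
  Position 0: 'e' vs 'a' => DIFFER
  Position 1: 'c' vs 'd' => DIFFER
  Position 2: 'e' vs 'b' => DIFFER
  Position 3: 'd' vs 'd' => same
  Position 4: 'b' vs 'b' => same
  Position 5: 'b' vs 'c' => DIFFER
  Position 6: 'b' vs 'a' => DIFFER
Positions that differ: 5

5


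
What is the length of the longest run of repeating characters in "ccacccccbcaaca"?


Input: "ccacccccbcaaca"
Scanning for longest run:
  Position 1 ('c'): continues run of 'c', length=2
  Position 2 ('a'): new char, reset run to 1
  Position 3 ('c'): new char, reset run to 1
  Position 4 ('c'): continues run of 'c', length=2
  Position 5 ('c'): continues run of 'c', length=3
  Position 6 ('c'): continues run of 'c', length=4
  Position 7 ('c'): continues run of 'c', length=5
  Position 8 ('b'): new char, reset run to 1
  Position 9 ('c'): new char, reset run to 1
  Position 10 ('a'): new char, reset run to 1
  Position 11 ('a'): continues run of 'a', length=2
  Position 12 ('c'): new char, reset run to 1
  Position 13 ('a'): new char, reset run to 1
Longest run: 'c' with length 5

5


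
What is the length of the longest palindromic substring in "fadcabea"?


Input: "fadcabea"
Checking substrings for palindromes:
  No multi-char palindromic substrings found
Longest palindromic substring: "f" with length 1

1


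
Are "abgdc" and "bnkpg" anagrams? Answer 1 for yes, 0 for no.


Strings: "abgdc", "bnkpg"
Sorted first:  abcdg
Sorted second: bgknp
Differ at position 0: 'a' vs 'b' => not anagrams

0


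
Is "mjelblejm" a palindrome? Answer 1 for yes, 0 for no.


Input: mjelblejm
Reversed: mjelblejm
  Compare pos 0 ('m') with pos 8 ('m'): match
  Compare pos 1 ('j') with pos 7 ('j'): match
  Compare pos 2 ('e') with pos 6 ('e'): match
  Compare pos 3 ('l') with pos 5 ('l'): match
Result: palindrome

1


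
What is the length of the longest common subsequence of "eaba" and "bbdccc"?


LCS of "eaba" and "bbdccc"
DP table:
           b    b    d    c    c    c
      0    0    0    0    0    0    0
  e   0    0    0    0    0    0    0
  a   0    0    0    0    0    0    0
  b   0    1    1    1    1    1    1
  a   0    1    1    1    1    1    1
LCS length = dp[4][6] = 1

1


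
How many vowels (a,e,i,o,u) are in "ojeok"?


Input: ojeok
Checking each character:
  'o' at position 0: vowel (running total: 1)
  'j' at position 1: consonant
  'e' at position 2: vowel (running total: 2)
  'o' at position 3: vowel (running total: 3)
  'k' at position 4: consonant
Total vowels: 3

3


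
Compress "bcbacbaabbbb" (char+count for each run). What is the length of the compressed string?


Input: bcbacbaabbbb
Runs:
  'b' x 1 => "b1"
  'c' x 1 => "c1"
  'b' x 1 => "b1"
  'a' x 1 => "a1"
  'c' x 1 => "c1"
  'b' x 1 => "b1"
  'a' x 2 => "a2"
  'b' x 4 => "b4"
Compressed: "b1c1b1a1c1b1a2b4"
Compressed length: 16

16


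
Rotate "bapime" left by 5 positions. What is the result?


Input: "bapime", rotate left by 5
First 5 characters: "bapim"
Remaining characters: "e"
Concatenate remaining + first: "e" + "bapim" = "ebapim"

ebapim


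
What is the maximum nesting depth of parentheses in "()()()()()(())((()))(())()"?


Input: "()()()()()(())((()))(())()"
Tracking depth:
  Position 0 '(': depth becomes 1
  Position 1 ')': depth becomes 0
  Position 2 '(': depth becomes 1
  Position 3 ')': depth becomes 0
  Position 4 '(': depth becomes 1
  Position 5 ')': depth becomes 0
  Position 6 '(': depth becomes 1
  Position 7 ')': depth becomes 0
  Position 8 '(': depth becomes 1
  Position 9 ')': depth becomes 0
  Position 10 '(': depth becomes 1
  Position 11 '(': depth becomes 2
  Position 12 ')': depth becomes 1
  Position 13 ')': depth becomes 0
  Position 14 '(': depth becomes 1
  Position 15 '(': depth becomes 2
  Position 16 '(': depth becomes 3
  Position 17 ')': depth becomes 2
  Position 18 ')': depth becomes 1
  Position 19 ')': depth becomes 0
  Position 20 '(': depth becomes 1
  Position 21 '(': depth becomes 2
  Position 22 ')': depth becomes 1
  Position 23 ')': depth becomes 0
  Position 24 '(': depth becomes 1
  Position 25 ')': depth becomes 0
Maximum depth reached: 3

3


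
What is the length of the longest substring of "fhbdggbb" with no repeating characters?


Input: "fhbdggbb"
Sliding window (track last position of each char):
  Position 0 ('f'): window [0,0] length 1 -- new best
  Position 1 ('h'): window [0,1] length 2 -- new best
  Position 2 ('b'): window [0,2] length 3 -- new best
  Position 3 ('d'): window [0,3] length 4 -- new best
  Position 4 ('g'): window [0,4] length 5 -- new best
  Position 5 ('g'): repeat (last at 4), move window start to 5
  Position 5 ('g'): window [5,5] length 1
  Position 6 ('b'): window [5,6] length 2
  Position 7 ('b'): repeat (last at 6), move window start to 7
  Position 7 ('b'): window [7,7] length 1
Longest substring with no repeats: "fhbdg" with length 5

5


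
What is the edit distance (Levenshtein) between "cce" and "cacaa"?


Computing edit distance: "cce" -> "cacaa"
DP table:
           c    a    c    a    a
      0    1    2    3    4    5
  c   1    0    1    2    3    4
  c   2    1    1    1    2    3
  e   3    2    2    2    2    3
Edit distance = dp[3][5] = 3

3


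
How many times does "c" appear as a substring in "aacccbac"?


Searching for "c" in "aacccbac"
Scanning each position:
  Position 0: "a" => no
  Position 1: "a" => no
  Position 2: "c" => MATCH
  Position 3: "c" => MATCH
  Position 4: "c" => MATCH
  Position 5: "b" => no
  Position 6: "a" => no
  Position 7: "c" => MATCH
Total occurrences: 4

4


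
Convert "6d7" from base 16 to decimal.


Input: "6d7" in base 16
Positional expansion:
  Digit '6' (value 6) x 16^2 = 1536
  Digit 'd' (value 13) x 16^1 = 208
  Digit '7' (value 7) x 16^0 = 7
Sum = 1751

1751


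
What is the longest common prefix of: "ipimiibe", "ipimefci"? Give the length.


Words: ipimiibe, ipimefci
  Position 0: all 'i' => match
  Position 1: all 'p' => match
  Position 2: all 'i' => match
  Position 3: all 'm' => match
  Position 4: ('i', 'e') => mismatch, stop
LCP = "ipim" (length 4)

4


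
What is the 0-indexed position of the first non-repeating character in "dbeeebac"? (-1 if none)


Input: dbeeebac
Character frequencies:
  'a': 1
  'b': 2
  'c': 1
  'd': 1
  'e': 3
Scanning left to right for freq == 1:
  Position 0 ('d'): unique! => answer = 0

0


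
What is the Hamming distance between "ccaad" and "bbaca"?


Comparing "ccaad" and "bbaca" position by position:
  Position 0: 'c' vs 'b' => differ
  Position 1: 'c' vs 'b' => differ
  Position 2: 'a' vs 'a' => same
  Position 3: 'a' vs 'c' => differ
  Position 4: 'd' vs 'a' => differ
Total differences (Hamming distance): 4

4


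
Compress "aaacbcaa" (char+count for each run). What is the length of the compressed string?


Input: aaacbcaa
Runs:
  'a' x 3 => "a3"
  'c' x 1 => "c1"
  'b' x 1 => "b1"
  'c' x 1 => "c1"
  'a' x 2 => "a2"
Compressed: "a3c1b1c1a2"
Compressed length: 10

10


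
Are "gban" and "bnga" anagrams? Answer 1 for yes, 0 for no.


Strings: "gban", "bnga"
Sorted first:  abgn
Sorted second: abgn
Sorted forms match => anagrams

1


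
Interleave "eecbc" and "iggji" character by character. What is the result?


Interleaving "eecbc" and "iggji":
  Position 0: 'e' from first, 'i' from second => "ei"
  Position 1: 'e' from first, 'g' from second => "eg"
  Position 2: 'c' from first, 'g' from second => "cg"
  Position 3: 'b' from first, 'j' from second => "bj"
  Position 4: 'c' from first, 'i' from second => "ci"
Result: eiegcgbjci

eiegcgbjci


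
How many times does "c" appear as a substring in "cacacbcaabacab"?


Searching for "c" in "cacacbcaabacab"
Scanning each position:
  Position 0: "c" => MATCH
  Position 1: "a" => no
  Position 2: "c" => MATCH
  Position 3: "a" => no
  Position 4: "c" => MATCH
  Position 5: "b" => no
  Position 6: "c" => MATCH
  Position 7: "a" => no
  Position 8: "a" => no
  Position 9: "b" => no
  Position 10: "a" => no
  Position 11: "c" => MATCH
  Position 12: "a" => no
  Position 13: "b" => no
Total occurrences: 5

5


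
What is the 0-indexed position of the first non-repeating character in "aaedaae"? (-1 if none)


Input: aaedaae
Character frequencies:
  'a': 4
  'd': 1
  'e': 2
Scanning left to right for freq == 1:
  Position 0 ('a'): freq=4, skip
  Position 1 ('a'): freq=4, skip
  Position 2 ('e'): freq=2, skip
  Position 3 ('d'): unique! => answer = 3

3


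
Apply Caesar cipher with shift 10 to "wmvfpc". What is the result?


Caesar cipher: shift "wmvfpc" by 10
  'w' (pos 22) + 10 = pos 6 = 'g'
  'm' (pos 12) + 10 = pos 22 = 'w'
  'v' (pos 21) + 10 = pos 5 = 'f'
  'f' (pos 5) + 10 = pos 15 = 'p'
  'p' (pos 15) + 10 = pos 25 = 'z'
  'c' (pos 2) + 10 = pos 12 = 'm'
Result: gwfpzm

gwfpzm


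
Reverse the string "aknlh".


Input: aknlh
Reading characters right to left:
  Position 4: 'h'
  Position 3: 'l'
  Position 2: 'n'
  Position 1: 'k'
  Position 0: 'a'
Reversed: hlnka

hlnka


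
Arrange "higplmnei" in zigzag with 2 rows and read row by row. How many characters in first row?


Zigzag "higplmnei" into 2 rows:
Placing characters:
  'h' => row 0
  'i' => row 1
  'g' => row 0
  'p' => row 1
  'l' => row 0
  'm' => row 1
  'n' => row 0
  'e' => row 1
  'i' => row 0
Rows:
  Row 0: "hglni"
  Row 1: "ipme"
First row length: 5

5


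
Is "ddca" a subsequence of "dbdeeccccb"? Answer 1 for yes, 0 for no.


Check if "ddca" is a subsequence of "dbdeeccccb"
Greedy scan:
  Position 0 ('d'): matches sub[0] = 'd'
  Position 1 ('b'): no match needed
  Position 2 ('d'): matches sub[1] = 'd'
  Position 3 ('e'): no match needed
  Position 4 ('e'): no match needed
  Position 5 ('c'): matches sub[2] = 'c'
  Position 6 ('c'): no match needed
  Position 7 ('c'): no match needed
  Position 8 ('c'): no match needed
  Position 9 ('b'): no match needed
Only matched 3/4 characters => not a subsequence

0


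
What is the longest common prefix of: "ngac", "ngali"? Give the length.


Words: ngac, ngali
  Position 0: all 'n' => match
  Position 1: all 'g' => match
  Position 2: all 'a' => match
  Position 3: ('c', 'l') => mismatch, stop
LCP = "nga" (length 3)

3


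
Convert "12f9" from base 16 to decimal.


Input: "12f9" in base 16
Positional expansion:
  Digit '1' (value 1) x 16^3 = 4096
  Digit '2' (value 2) x 16^2 = 512
  Digit 'f' (value 15) x 16^1 = 240
  Digit '9' (value 9) x 16^0 = 9
Sum = 4857

4857


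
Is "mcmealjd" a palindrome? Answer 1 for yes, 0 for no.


Input: mcmealjd
Reversed: djlaemcm
  Compare pos 0 ('m') with pos 7 ('d'): MISMATCH
  Compare pos 1 ('c') with pos 6 ('j'): MISMATCH
  Compare pos 2 ('m') with pos 5 ('l'): MISMATCH
  Compare pos 3 ('e') with pos 4 ('a'): MISMATCH
Result: not a palindrome

0


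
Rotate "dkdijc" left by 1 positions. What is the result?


Input: "dkdijc", rotate left by 1
First 1 characters: "d"
Remaining characters: "kdijc"
Concatenate remaining + first: "kdijc" + "d" = "kdijcd"

kdijcd


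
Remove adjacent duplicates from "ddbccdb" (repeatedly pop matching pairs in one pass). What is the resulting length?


Input: ddbccdb
Stack-based adjacent duplicate removal:
  Read 'd': push. Stack: d
  Read 'd': matches stack top 'd' => pop. Stack: (empty)
  Read 'b': push. Stack: b
  Read 'c': push. Stack: bc
  Read 'c': matches stack top 'c' => pop. Stack: b
  Read 'd': push. Stack: bd
  Read 'b': push. Stack: bdb
Final stack: "bdb" (length 3)

3


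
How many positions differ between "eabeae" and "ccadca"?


Comparing "eabeae" and "ccadca" position by position:
  Position 0: 'e' vs 'c' => DIFFER
  Position 1: 'a' vs 'c' => DIFFER
  Position 2: 'b' vs 'a' => DIFFER
  Position 3: 'e' vs 'd' => DIFFER
  Position 4: 'a' vs 'c' => DIFFER
  Position 5: 'e' vs 'a' => DIFFER
Positions that differ: 6

6


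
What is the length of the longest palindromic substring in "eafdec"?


Input: "eafdec"
Checking substrings for palindromes:
  No multi-char palindromic substrings found
Longest palindromic substring: "e" with length 1

1


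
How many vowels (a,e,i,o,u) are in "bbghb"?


Input: bbghb
Checking each character:
  'b' at position 0: consonant
  'b' at position 1: consonant
  'g' at position 2: consonant
  'h' at position 3: consonant
  'b' at position 4: consonant
Total vowels: 0

0


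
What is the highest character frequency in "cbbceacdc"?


Input: cbbceacdc
Character counts:
  'a': 1
  'b': 2
  'c': 4
  'd': 1
  'e': 1
Maximum frequency: 4

4


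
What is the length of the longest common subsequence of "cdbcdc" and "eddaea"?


LCS of "cdbcdc" and "eddaea"
DP table:
           e    d    d    a    e    a
      0    0    0    0    0    0    0
  c   0    0    0    0    0    0    0
  d   0    0    1    1    1    1    1
  b   0    0    1    1    1    1    1
  c   0    0    1    1    1    1    1
  d   0    0    1    2    2    2    2
  c   0    0    1    2    2    2    2
LCS length = dp[6][6] = 2

2


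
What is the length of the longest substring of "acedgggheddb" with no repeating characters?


Input: "acedgggheddb"
Sliding window (track last position of each char):
  Position 0 ('a'): window [0,0] length 1 -- new best
  Position 1 ('c'): window [0,1] length 2 -- new best
  Position 2 ('e'): window [0,2] length 3 -- new best
  Position 3 ('d'): window [0,3] length 4 -- new best
  Position 4 ('g'): window [0,4] length 5 -- new best
  Position 5 ('g'): repeat (last at 4), move window start to 5
  Position 5 ('g'): window [5,5] length 1
  Position 6 ('g'): repeat (last at 5), move window start to 6
  Position 6 ('g'): window [6,6] length 1
  Position 7 ('h'): window [6,7] length 2
  Position 8 ('e'): window [6,8] length 3
  Position 9 ('d'): window [6,9] length 4
  Position 10 ('d'): repeat (last at 9), move window start to 10
  Position 10 ('d'): window [10,10] length 1
  Position 11 ('b'): window [10,11] length 2
Longest substring with no repeats: "acedg" with length 5

5


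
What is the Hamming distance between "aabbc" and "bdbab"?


Comparing "aabbc" and "bdbab" position by position:
  Position 0: 'a' vs 'b' => differ
  Position 1: 'a' vs 'd' => differ
  Position 2: 'b' vs 'b' => same
  Position 3: 'b' vs 'a' => differ
  Position 4: 'c' vs 'b' => differ
Total differences (Hamming distance): 4

4


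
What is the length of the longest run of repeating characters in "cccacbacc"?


Input: "cccacbacc"
Scanning for longest run:
  Position 1 ('c'): continues run of 'c', length=2
  Position 2 ('c'): continues run of 'c', length=3
  Position 3 ('a'): new char, reset run to 1
  Position 4 ('c'): new char, reset run to 1
  Position 5 ('b'): new char, reset run to 1
  Position 6 ('a'): new char, reset run to 1
  Position 7 ('c'): new char, reset run to 1
  Position 8 ('c'): continues run of 'c', length=2
Longest run: 'c' with length 3

3


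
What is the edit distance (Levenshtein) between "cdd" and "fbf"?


Computing edit distance: "cdd" -> "fbf"
DP table:
           f    b    f
      0    1    2    3
  c   1    1    2    3
  d   2    2    2    3
  d   3    3    3    3
Edit distance = dp[3][3] = 3

3


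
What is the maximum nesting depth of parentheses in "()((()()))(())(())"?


Input: "()((()()))(())(())"
Tracking depth:
  Position 0 '(': depth becomes 1
  Position 1 ')': depth becomes 0
  Position 2 '(': depth becomes 1
  Position 3 '(': depth becomes 2
  Position 4 '(': depth becomes 3
  Position 5 ')': depth becomes 2
  Position 6 '(': depth becomes 3
  Position 7 ')': depth becomes 2
  Position 8 ')': depth becomes 1
  Position 9 ')': depth becomes 0
  Position 10 '(': depth becomes 1
  Position 11 '(': depth becomes 2
  Position 12 ')': depth becomes 1
  Position 13 ')': depth becomes 0
  Position 14 '(': depth becomes 1
  Position 15 '(': depth becomes 2
  Position 16 ')': depth becomes 1
  Position 17 ')': depth becomes 0
Maximum depth reached: 3

3


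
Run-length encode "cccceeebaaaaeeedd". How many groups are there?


Input: cccceeebaaaaeeedd
Scanning for consecutive runs:
  Group 1: 'c' x 4 (positions 0-3)
  Group 2: 'e' x 3 (positions 4-6)
  Group 3: 'b' x 1 (positions 7-7)
  Group 4: 'a' x 4 (positions 8-11)
  Group 5: 'e' x 3 (positions 12-14)
  Group 6: 'd' x 2 (positions 15-16)
Total groups: 6

6


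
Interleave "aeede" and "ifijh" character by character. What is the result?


Interleaving "aeede" and "ifijh":
  Position 0: 'a' from first, 'i' from second => "ai"
  Position 1: 'e' from first, 'f' from second => "ef"
  Position 2: 'e' from first, 'i' from second => "ei"
  Position 3: 'd' from first, 'j' from second => "dj"
  Position 4: 'e' from first, 'h' from second => "eh"
Result: aiefeidjeh

aiefeidjeh


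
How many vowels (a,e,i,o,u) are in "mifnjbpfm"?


Input: mifnjbpfm
Checking each character:
  'm' at position 0: consonant
  'i' at position 1: vowel (running total: 1)
  'f' at position 2: consonant
  'n' at position 3: consonant
  'j' at position 4: consonant
  'b' at position 5: consonant
  'p' at position 6: consonant
  'f' at position 7: consonant
  'm' at position 8: consonant
Total vowels: 1

1


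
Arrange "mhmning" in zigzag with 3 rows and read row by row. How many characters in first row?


Zigzag "mhmning" into 3 rows:
Placing characters:
  'm' => row 0
  'h' => row 1
  'm' => row 2
  'n' => row 1
  'i' => row 0
  'n' => row 1
  'g' => row 2
Rows:
  Row 0: "mi"
  Row 1: "hnn"
  Row 2: "mg"
First row length: 2

2


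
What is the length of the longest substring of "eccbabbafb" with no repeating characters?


Input: "eccbabbafb"
Sliding window (track last position of each char):
  Position 0 ('e'): window [0,0] length 1 -- new best
  Position 1 ('c'): window [0,1] length 2 -- new best
  Position 2 ('c'): repeat (last at 1), move window start to 2
  Position 2 ('c'): window [2,2] length 1
  Position 3 ('b'): window [2,3] length 2
  Position 4 ('a'): window [2,4] length 3 -- new best
  Position 5 ('b'): repeat (last at 3), move window start to 4
  Position 5 ('b'): window [4,5] length 2
  Position 6 ('b'): repeat (last at 5), move window start to 6
  Position 6 ('b'): window [6,6] length 1
  Position 7 ('a'): window [6,7] length 2
  Position 8 ('f'): window [6,8] length 3
  Position 9 ('b'): repeat (last at 6), move window start to 7
  Position 9 ('b'): window [7,9] length 3
Longest substring with no repeats: "cba" with length 3

3


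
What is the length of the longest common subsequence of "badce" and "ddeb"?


LCS of "badce" and "ddeb"
DP table:
           d    d    e    b
      0    0    0    0    0
  b   0    0    0    0    1
  a   0    0    0    0    1
  d   0    1    1    1    1
  c   0    1    1    1    1
  e   0    1    1    2    2
LCS length = dp[5][4] = 2

2


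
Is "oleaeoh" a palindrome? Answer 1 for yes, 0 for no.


Input: oleaeoh
Reversed: hoeaelo
  Compare pos 0 ('o') with pos 6 ('h'): MISMATCH
  Compare pos 1 ('l') with pos 5 ('o'): MISMATCH
  Compare pos 2 ('e') with pos 4 ('e'): match
Result: not a palindrome

0


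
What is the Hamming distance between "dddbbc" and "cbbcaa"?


Comparing "dddbbc" and "cbbcaa" position by position:
  Position 0: 'd' vs 'c' => differ
  Position 1: 'd' vs 'b' => differ
  Position 2: 'd' vs 'b' => differ
  Position 3: 'b' vs 'c' => differ
  Position 4: 'b' vs 'a' => differ
  Position 5: 'c' vs 'a' => differ
Total differences (Hamming distance): 6

6


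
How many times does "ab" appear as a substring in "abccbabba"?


Searching for "ab" in "abccbabba"
Scanning each position:
  Position 0: "ab" => MATCH
  Position 1: "bc" => no
  Position 2: "cc" => no
  Position 3: "cb" => no
  Position 4: "ba" => no
  Position 5: "ab" => MATCH
  Position 6: "bb" => no
  Position 7: "ba" => no
Total occurrences: 2

2


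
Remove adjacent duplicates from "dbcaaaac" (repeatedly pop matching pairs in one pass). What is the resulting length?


Input: dbcaaaac
Stack-based adjacent duplicate removal:
  Read 'd': push. Stack: d
  Read 'b': push. Stack: db
  Read 'c': push. Stack: dbc
  Read 'a': push. Stack: dbca
  Read 'a': matches stack top 'a' => pop. Stack: dbc
  Read 'a': push. Stack: dbca
  Read 'a': matches stack top 'a' => pop. Stack: dbc
  Read 'c': matches stack top 'c' => pop. Stack: db
Final stack: "db" (length 2)

2


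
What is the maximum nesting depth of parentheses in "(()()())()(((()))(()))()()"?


Input: "(()()())()(((()))(()))()()"
Tracking depth:
  Position 0 '(': depth becomes 1
  Position 1 '(': depth becomes 2
  Position 2 ')': depth becomes 1
  Position 3 '(': depth becomes 2
  Position 4 ')': depth becomes 1
  Position 5 '(': depth becomes 2
  Position 6 ')': depth becomes 1
  Position 7 ')': depth becomes 0
  Position 8 '(': depth becomes 1
  Position 9 ')': depth becomes 0
  Position 10 '(': depth becomes 1
  Position 11 '(': depth becomes 2
  Position 12 '(': depth becomes 3
  Position 13 '(': depth becomes 4
  Position 14 ')': depth becomes 3
  Position 15 ')': depth becomes 2
  Position 16 ')': depth becomes 1
  Position 17 '(': depth becomes 2
  Position 18 '(': depth becomes 3
  Position 19 ')': depth becomes 2
  Position 20 ')': depth becomes 1
  Position 21 ')': depth becomes 0
  Position 22 '(': depth becomes 1
  Position 23 ')': depth becomes 0
  Position 24 '(': depth becomes 1
  Position 25 ')': depth becomes 0
Maximum depth reached: 4

4


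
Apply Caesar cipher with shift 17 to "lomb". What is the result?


Caesar cipher: shift "lomb" by 17
  'l' (pos 11) + 17 = pos 2 = 'c'
  'o' (pos 14) + 17 = pos 5 = 'f'
  'm' (pos 12) + 17 = pos 3 = 'd'
  'b' (pos 1) + 17 = pos 18 = 's'
Result: cfds

cfds


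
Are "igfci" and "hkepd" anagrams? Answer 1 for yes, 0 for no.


Strings: "igfci", "hkepd"
Sorted first:  cfgii
Sorted second: dehkp
Differ at position 0: 'c' vs 'd' => not anagrams

0


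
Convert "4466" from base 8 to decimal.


Input: "4466" in base 8
Positional expansion:
  Digit '4' (value 4) x 8^3 = 2048
  Digit '4' (value 4) x 8^2 = 256
  Digit '6' (value 6) x 8^1 = 48
  Digit '6' (value 6) x 8^0 = 6
Sum = 2358

2358


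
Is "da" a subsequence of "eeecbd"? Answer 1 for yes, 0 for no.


Check if "da" is a subsequence of "eeecbd"
Greedy scan:
  Position 0 ('e'): no match needed
  Position 1 ('e'): no match needed
  Position 2 ('e'): no match needed
  Position 3 ('c'): no match needed
  Position 4 ('b'): no match needed
  Position 5 ('d'): matches sub[0] = 'd'
Only matched 1/2 characters => not a subsequence

0


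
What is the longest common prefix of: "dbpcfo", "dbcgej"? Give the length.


Words: dbpcfo, dbcgej
  Position 0: all 'd' => match
  Position 1: all 'b' => match
  Position 2: ('p', 'c') => mismatch, stop
LCP = "db" (length 2)

2


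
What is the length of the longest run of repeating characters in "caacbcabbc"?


Input: "caacbcabbc"
Scanning for longest run:
  Position 1 ('a'): new char, reset run to 1
  Position 2 ('a'): continues run of 'a', length=2
  Position 3 ('c'): new char, reset run to 1
  Position 4 ('b'): new char, reset run to 1
  Position 5 ('c'): new char, reset run to 1
  Position 6 ('a'): new char, reset run to 1
  Position 7 ('b'): new char, reset run to 1
  Position 8 ('b'): continues run of 'b', length=2
  Position 9 ('c'): new char, reset run to 1
Longest run: 'a' with length 2

2


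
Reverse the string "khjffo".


Input: khjffo
Reading characters right to left:
  Position 5: 'o'
  Position 4: 'f'
  Position 3: 'f'
  Position 2: 'j'
  Position 1: 'h'
  Position 0: 'k'
Reversed: offjhk

offjhk


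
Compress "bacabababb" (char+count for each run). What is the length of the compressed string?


Input: bacabababb
Runs:
  'b' x 1 => "b1"
  'a' x 1 => "a1"
  'c' x 1 => "c1"
  'a' x 1 => "a1"
  'b' x 1 => "b1"
  'a' x 1 => "a1"
  'b' x 1 => "b1"
  'a' x 1 => "a1"
  'b' x 2 => "b2"
Compressed: "b1a1c1a1b1a1b1a1b2"
Compressed length: 18

18


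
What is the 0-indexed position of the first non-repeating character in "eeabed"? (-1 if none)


Input: eeabed
Character frequencies:
  'a': 1
  'b': 1
  'd': 1
  'e': 3
Scanning left to right for freq == 1:
  Position 0 ('e'): freq=3, skip
  Position 1 ('e'): freq=3, skip
  Position 2 ('a'): unique! => answer = 2

2


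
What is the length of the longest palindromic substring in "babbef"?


Input: "babbef"
Checking substrings for palindromes:
  [0:3] "bab" (len 3) => palindrome
  [2:4] "bb" (len 2) => palindrome
Longest palindromic substring: "bab" with length 3

3


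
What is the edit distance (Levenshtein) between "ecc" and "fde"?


Computing edit distance: "ecc" -> "fde"
DP table:
           f    d    e
      0    1    2    3
  e   1    1    2    2
  c   2    2    2    3
  c   3    3    3    3
Edit distance = dp[3][3] = 3

3


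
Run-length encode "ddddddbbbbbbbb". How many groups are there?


Input: ddddddbbbbbbbb
Scanning for consecutive runs:
  Group 1: 'd' x 6 (positions 0-5)
  Group 2: 'b' x 8 (positions 6-13)
Total groups: 2

2


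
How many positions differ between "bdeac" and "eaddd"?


Comparing "bdeac" and "eaddd" position by position:
  Position 0: 'b' vs 'e' => DIFFER
  Position 1: 'd' vs 'a' => DIFFER
  Position 2: 'e' vs 'd' => DIFFER
  Position 3: 'a' vs 'd' => DIFFER
  Position 4: 'c' vs 'd' => DIFFER
Positions that differ: 5

5


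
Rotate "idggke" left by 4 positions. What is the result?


Input: "idggke", rotate left by 4
First 4 characters: "idgg"
Remaining characters: "ke"
Concatenate remaining + first: "ke" + "idgg" = "keidgg"

keidgg


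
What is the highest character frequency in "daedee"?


Input: daedee
Character counts:
  'a': 1
  'd': 2
  'e': 3
Maximum frequency: 3

3


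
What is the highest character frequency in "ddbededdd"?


Input: ddbededdd
Character counts:
  'b': 1
  'd': 6
  'e': 2
Maximum frequency: 6

6


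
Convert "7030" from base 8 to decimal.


Input: "7030" in base 8
Positional expansion:
  Digit '7' (value 7) x 8^3 = 3584
  Digit '0' (value 0) x 8^2 = 0
  Digit '3' (value 3) x 8^1 = 24
  Digit '0' (value 0) x 8^0 = 0
Sum = 3608

3608


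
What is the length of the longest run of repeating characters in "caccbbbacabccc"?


Input: "caccbbbacabccc"
Scanning for longest run:
  Position 1 ('a'): new char, reset run to 1
  Position 2 ('c'): new char, reset run to 1
  Position 3 ('c'): continues run of 'c', length=2
  Position 4 ('b'): new char, reset run to 1
  Position 5 ('b'): continues run of 'b', length=2
  Position 6 ('b'): continues run of 'b', length=3
  Position 7 ('a'): new char, reset run to 1
  Position 8 ('c'): new char, reset run to 1
  Position 9 ('a'): new char, reset run to 1
  Position 10 ('b'): new char, reset run to 1
  Position 11 ('c'): new char, reset run to 1
  Position 12 ('c'): continues run of 'c', length=2
  Position 13 ('c'): continues run of 'c', length=3
Longest run: 'b' with length 3

3


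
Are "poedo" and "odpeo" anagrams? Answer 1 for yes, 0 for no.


Strings: "poedo", "odpeo"
Sorted first:  deoop
Sorted second: deoop
Sorted forms match => anagrams

1


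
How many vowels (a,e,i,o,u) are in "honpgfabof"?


Input: honpgfabof
Checking each character:
  'h' at position 0: consonant
  'o' at position 1: vowel (running total: 1)
  'n' at position 2: consonant
  'p' at position 3: consonant
  'g' at position 4: consonant
  'f' at position 5: consonant
  'a' at position 6: vowel (running total: 2)
  'b' at position 7: consonant
  'o' at position 8: vowel (running total: 3)
  'f' at position 9: consonant
Total vowels: 3

3
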